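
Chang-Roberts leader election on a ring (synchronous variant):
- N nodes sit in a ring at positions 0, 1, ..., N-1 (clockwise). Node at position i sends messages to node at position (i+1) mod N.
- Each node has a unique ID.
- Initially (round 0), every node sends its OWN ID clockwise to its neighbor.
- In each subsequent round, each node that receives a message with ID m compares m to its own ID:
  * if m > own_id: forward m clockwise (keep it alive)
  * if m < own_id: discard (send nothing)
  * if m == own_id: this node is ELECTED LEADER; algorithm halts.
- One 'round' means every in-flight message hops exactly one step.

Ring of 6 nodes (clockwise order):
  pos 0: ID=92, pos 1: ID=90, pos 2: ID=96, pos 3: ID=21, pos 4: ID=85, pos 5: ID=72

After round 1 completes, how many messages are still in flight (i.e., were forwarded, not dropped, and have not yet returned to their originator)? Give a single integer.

Answer: 3

Derivation:
Round 1: pos1(id90) recv 92: fwd; pos2(id96) recv 90: drop; pos3(id21) recv 96: fwd; pos4(id85) recv 21: drop; pos5(id72) recv 85: fwd; pos0(id92) recv 72: drop
After round 1: 3 messages still in flight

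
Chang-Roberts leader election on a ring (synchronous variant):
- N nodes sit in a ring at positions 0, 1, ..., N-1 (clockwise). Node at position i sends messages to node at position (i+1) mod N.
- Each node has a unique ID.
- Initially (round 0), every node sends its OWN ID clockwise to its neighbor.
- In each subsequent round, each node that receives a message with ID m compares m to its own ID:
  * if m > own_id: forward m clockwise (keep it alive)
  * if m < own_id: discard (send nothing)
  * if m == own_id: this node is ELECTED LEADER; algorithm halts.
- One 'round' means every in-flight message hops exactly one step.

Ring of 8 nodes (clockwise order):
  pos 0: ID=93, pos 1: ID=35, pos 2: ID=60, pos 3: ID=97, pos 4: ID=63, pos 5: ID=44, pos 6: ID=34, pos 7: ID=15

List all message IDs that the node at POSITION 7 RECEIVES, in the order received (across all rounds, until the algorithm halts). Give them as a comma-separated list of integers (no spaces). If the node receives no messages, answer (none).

Round 1: pos1(id35) recv 93: fwd; pos2(id60) recv 35: drop; pos3(id97) recv 60: drop; pos4(id63) recv 97: fwd; pos5(id44) recv 63: fwd; pos6(id34) recv 44: fwd; pos7(id15) recv 34: fwd; pos0(id93) recv 15: drop
Round 2: pos2(id60) recv 93: fwd; pos5(id44) recv 97: fwd; pos6(id34) recv 63: fwd; pos7(id15) recv 44: fwd; pos0(id93) recv 34: drop
Round 3: pos3(id97) recv 93: drop; pos6(id34) recv 97: fwd; pos7(id15) recv 63: fwd; pos0(id93) recv 44: drop
Round 4: pos7(id15) recv 97: fwd; pos0(id93) recv 63: drop
Round 5: pos0(id93) recv 97: fwd
Round 6: pos1(id35) recv 97: fwd
Round 7: pos2(id60) recv 97: fwd
Round 8: pos3(id97) recv 97: ELECTED

Answer: 34,44,63,97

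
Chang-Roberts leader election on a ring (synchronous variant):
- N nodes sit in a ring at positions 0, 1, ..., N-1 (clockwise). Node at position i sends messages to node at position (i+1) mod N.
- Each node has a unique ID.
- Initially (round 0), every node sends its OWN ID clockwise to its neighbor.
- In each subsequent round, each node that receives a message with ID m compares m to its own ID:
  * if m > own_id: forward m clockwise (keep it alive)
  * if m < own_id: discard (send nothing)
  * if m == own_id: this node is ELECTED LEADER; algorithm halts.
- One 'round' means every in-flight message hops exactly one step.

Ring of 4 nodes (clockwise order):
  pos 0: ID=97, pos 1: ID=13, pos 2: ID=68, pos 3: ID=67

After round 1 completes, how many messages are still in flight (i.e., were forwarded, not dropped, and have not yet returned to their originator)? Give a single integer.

Round 1: pos1(id13) recv 97: fwd; pos2(id68) recv 13: drop; pos3(id67) recv 68: fwd; pos0(id97) recv 67: drop
After round 1: 2 messages still in flight

Answer: 2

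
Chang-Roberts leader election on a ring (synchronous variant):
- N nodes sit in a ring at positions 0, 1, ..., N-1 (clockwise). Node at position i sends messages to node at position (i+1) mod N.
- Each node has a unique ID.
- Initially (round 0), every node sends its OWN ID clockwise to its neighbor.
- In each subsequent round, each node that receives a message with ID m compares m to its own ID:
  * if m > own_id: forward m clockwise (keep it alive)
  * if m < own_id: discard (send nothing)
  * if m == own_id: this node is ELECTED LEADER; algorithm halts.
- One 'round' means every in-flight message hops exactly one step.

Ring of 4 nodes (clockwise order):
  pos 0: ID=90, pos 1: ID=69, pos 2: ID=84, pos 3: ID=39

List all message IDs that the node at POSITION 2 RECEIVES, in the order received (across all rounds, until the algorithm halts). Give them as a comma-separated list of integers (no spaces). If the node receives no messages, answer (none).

Round 1: pos1(id69) recv 90: fwd; pos2(id84) recv 69: drop; pos3(id39) recv 84: fwd; pos0(id90) recv 39: drop
Round 2: pos2(id84) recv 90: fwd; pos0(id90) recv 84: drop
Round 3: pos3(id39) recv 90: fwd
Round 4: pos0(id90) recv 90: ELECTED

Answer: 69,90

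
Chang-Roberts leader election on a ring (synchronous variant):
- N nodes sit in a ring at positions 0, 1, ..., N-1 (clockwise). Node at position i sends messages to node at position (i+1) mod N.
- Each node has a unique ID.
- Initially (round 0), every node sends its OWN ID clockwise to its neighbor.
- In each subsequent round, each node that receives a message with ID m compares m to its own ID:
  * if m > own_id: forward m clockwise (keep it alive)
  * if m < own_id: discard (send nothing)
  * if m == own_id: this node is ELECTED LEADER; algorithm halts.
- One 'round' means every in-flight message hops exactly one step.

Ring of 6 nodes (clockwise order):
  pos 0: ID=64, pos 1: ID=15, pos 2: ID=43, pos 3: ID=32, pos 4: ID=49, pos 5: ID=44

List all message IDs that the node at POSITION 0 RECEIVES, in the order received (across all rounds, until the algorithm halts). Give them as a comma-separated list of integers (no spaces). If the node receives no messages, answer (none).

Round 1: pos1(id15) recv 64: fwd; pos2(id43) recv 15: drop; pos3(id32) recv 43: fwd; pos4(id49) recv 32: drop; pos5(id44) recv 49: fwd; pos0(id64) recv 44: drop
Round 2: pos2(id43) recv 64: fwd; pos4(id49) recv 43: drop; pos0(id64) recv 49: drop
Round 3: pos3(id32) recv 64: fwd
Round 4: pos4(id49) recv 64: fwd
Round 5: pos5(id44) recv 64: fwd
Round 6: pos0(id64) recv 64: ELECTED

Answer: 44,49,64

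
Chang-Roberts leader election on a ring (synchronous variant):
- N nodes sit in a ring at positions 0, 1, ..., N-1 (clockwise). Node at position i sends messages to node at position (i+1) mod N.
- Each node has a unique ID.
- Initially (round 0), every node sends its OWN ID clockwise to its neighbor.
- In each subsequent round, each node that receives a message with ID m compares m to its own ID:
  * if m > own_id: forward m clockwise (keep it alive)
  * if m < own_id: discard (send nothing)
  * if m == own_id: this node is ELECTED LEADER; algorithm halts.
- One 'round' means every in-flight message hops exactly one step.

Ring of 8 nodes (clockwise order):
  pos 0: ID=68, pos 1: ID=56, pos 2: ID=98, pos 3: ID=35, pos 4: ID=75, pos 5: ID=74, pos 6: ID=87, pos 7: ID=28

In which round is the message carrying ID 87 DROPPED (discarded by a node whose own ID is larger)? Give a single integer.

Answer: 4

Derivation:
Round 1: pos1(id56) recv 68: fwd; pos2(id98) recv 56: drop; pos3(id35) recv 98: fwd; pos4(id75) recv 35: drop; pos5(id74) recv 75: fwd; pos6(id87) recv 74: drop; pos7(id28) recv 87: fwd; pos0(id68) recv 28: drop
Round 2: pos2(id98) recv 68: drop; pos4(id75) recv 98: fwd; pos6(id87) recv 75: drop; pos0(id68) recv 87: fwd
Round 3: pos5(id74) recv 98: fwd; pos1(id56) recv 87: fwd
Round 4: pos6(id87) recv 98: fwd; pos2(id98) recv 87: drop
Round 5: pos7(id28) recv 98: fwd
Round 6: pos0(id68) recv 98: fwd
Round 7: pos1(id56) recv 98: fwd
Round 8: pos2(id98) recv 98: ELECTED
Message ID 87 originates at pos 6; dropped at pos 2 in round 4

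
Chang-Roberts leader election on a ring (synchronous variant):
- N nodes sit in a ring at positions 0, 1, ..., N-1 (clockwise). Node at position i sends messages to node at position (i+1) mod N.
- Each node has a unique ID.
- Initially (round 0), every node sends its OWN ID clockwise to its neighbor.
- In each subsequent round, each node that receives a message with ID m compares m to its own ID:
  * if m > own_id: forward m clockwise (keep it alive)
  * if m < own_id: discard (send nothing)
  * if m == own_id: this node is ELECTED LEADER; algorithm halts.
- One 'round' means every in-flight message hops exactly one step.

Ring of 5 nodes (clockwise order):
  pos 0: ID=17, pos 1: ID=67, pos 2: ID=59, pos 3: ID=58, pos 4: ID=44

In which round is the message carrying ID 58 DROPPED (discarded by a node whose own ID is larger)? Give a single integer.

Answer: 3

Derivation:
Round 1: pos1(id67) recv 17: drop; pos2(id59) recv 67: fwd; pos3(id58) recv 59: fwd; pos4(id44) recv 58: fwd; pos0(id17) recv 44: fwd
Round 2: pos3(id58) recv 67: fwd; pos4(id44) recv 59: fwd; pos0(id17) recv 58: fwd; pos1(id67) recv 44: drop
Round 3: pos4(id44) recv 67: fwd; pos0(id17) recv 59: fwd; pos1(id67) recv 58: drop
Round 4: pos0(id17) recv 67: fwd; pos1(id67) recv 59: drop
Round 5: pos1(id67) recv 67: ELECTED
Message ID 58 originates at pos 3; dropped at pos 1 in round 3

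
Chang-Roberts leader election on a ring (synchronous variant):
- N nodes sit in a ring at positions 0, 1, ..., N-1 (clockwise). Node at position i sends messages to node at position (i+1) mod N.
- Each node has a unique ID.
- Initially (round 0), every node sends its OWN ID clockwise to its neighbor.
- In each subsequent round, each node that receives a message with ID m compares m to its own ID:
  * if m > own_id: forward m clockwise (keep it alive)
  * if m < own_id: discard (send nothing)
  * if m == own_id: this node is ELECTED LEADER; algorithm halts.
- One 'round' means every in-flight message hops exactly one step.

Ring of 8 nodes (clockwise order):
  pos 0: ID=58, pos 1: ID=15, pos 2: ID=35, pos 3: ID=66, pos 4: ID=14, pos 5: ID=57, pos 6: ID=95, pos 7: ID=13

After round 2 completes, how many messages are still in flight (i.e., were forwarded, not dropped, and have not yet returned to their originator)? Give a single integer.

Answer: 3

Derivation:
Round 1: pos1(id15) recv 58: fwd; pos2(id35) recv 15: drop; pos3(id66) recv 35: drop; pos4(id14) recv 66: fwd; pos5(id57) recv 14: drop; pos6(id95) recv 57: drop; pos7(id13) recv 95: fwd; pos0(id58) recv 13: drop
Round 2: pos2(id35) recv 58: fwd; pos5(id57) recv 66: fwd; pos0(id58) recv 95: fwd
After round 2: 3 messages still in flight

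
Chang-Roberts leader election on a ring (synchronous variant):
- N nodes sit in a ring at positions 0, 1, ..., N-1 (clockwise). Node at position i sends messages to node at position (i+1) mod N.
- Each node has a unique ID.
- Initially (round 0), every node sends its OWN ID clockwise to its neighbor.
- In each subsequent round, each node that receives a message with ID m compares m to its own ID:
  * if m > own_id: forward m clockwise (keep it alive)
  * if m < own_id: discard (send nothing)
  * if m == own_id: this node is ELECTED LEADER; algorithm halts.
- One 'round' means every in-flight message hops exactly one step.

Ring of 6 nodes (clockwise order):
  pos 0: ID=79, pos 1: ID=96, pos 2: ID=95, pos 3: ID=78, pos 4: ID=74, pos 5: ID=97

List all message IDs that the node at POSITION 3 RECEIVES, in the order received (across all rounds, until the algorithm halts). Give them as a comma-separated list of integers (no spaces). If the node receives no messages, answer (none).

Round 1: pos1(id96) recv 79: drop; pos2(id95) recv 96: fwd; pos3(id78) recv 95: fwd; pos4(id74) recv 78: fwd; pos5(id97) recv 74: drop; pos0(id79) recv 97: fwd
Round 2: pos3(id78) recv 96: fwd; pos4(id74) recv 95: fwd; pos5(id97) recv 78: drop; pos1(id96) recv 97: fwd
Round 3: pos4(id74) recv 96: fwd; pos5(id97) recv 95: drop; pos2(id95) recv 97: fwd
Round 4: pos5(id97) recv 96: drop; pos3(id78) recv 97: fwd
Round 5: pos4(id74) recv 97: fwd
Round 6: pos5(id97) recv 97: ELECTED

Answer: 95,96,97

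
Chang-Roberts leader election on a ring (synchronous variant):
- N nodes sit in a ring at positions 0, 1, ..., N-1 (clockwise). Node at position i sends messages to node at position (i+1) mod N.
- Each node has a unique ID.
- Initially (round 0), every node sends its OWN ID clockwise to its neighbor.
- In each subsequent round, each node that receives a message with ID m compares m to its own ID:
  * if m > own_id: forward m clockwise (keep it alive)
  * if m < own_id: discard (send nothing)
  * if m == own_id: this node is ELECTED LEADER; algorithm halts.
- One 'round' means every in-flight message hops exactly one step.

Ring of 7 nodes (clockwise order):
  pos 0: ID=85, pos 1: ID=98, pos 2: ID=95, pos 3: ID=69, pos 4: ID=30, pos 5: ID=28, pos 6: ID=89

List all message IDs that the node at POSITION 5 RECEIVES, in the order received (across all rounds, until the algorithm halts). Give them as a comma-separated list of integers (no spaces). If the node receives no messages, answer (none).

Answer: 30,69,95,98

Derivation:
Round 1: pos1(id98) recv 85: drop; pos2(id95) recv 98: fwd; pos3(id69) recv 95: fwd; pos4(id30) recv 69: fwd; pos5(id28) recv 30: fwd; pos6(id89) recv 28: drop; pos0(id85) recv 89: fwd
Round 2: pos3(id69) recv 98: fwd; pos4(id30) recv 95: fwd; pos5(id28) recv 69: fwd; pos6(id89) recv 30: drop; pos1(id98) recv 89: drop
Round 3: pos4(id30) recv 98: fwd; pos5(id28) recv 95: fwd; pos6(id89) recv 69: drop
Round 4: pos5(id28) recv 98: fwd; pos6(id89) recv 95: fwd
Round 5: pos6(id89) recv 98: fwd; pos0(id85) recv 95: fwd
Round 6: pos0(id85) recv 98: fwd; pos1(id98) recv 95: drop
Round 7: pos1(id98) recv 98: ELECTED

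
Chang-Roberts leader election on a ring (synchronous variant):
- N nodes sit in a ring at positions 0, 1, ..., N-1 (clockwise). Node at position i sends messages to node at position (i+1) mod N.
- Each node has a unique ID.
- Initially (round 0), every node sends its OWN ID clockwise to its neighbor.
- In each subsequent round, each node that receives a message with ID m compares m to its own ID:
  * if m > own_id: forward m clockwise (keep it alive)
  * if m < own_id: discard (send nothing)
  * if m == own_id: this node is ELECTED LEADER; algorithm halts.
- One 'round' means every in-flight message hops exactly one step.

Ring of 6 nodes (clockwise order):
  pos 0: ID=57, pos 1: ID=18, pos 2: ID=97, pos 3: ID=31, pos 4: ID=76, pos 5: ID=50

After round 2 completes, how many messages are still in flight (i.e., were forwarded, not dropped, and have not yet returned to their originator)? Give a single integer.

Answer: 2

Derivation:
Round 1: pos1(id18) recv 57: fwd; pos2(id97) recv 18: drop; pos3(id31) recv 97: fwd; pos4(id76) recv 31: drop; pos5(id50) recv 76: fwd; pos0(id57) recv 50: drop
Round 2: pos2(id97) recv 57: drop; pos4(id76) recv 97: fwd; pos0(id57) recv 76: fwd
After round 2: 2 messages still in flight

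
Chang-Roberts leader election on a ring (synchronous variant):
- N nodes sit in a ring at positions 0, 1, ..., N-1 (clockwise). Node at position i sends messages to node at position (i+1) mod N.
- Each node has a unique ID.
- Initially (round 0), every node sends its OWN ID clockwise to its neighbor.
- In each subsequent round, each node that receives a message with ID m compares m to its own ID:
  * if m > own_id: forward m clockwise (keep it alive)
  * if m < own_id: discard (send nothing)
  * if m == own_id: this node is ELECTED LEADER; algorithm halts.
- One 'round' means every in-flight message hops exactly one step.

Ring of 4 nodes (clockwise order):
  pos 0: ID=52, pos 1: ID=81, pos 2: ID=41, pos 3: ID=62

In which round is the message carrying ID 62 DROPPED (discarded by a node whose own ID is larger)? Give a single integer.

Round 1: pos1(id81) recv 52: drop; pos2(id41) recv 81: fwd; pos3(id62) recv 41: drop; pos0(id52) recv 62: fwd
Round 2: pos3(id62) recv 81: fwd; pos1(id81) recv 62: drop
Round 3: pos0(id52) recv 81: fwd
Round 4: pos1(id81) recv 81: ELECTED
Message ID 62 originates at pos 3; dropped at pos 1 in round 2

Answer: 2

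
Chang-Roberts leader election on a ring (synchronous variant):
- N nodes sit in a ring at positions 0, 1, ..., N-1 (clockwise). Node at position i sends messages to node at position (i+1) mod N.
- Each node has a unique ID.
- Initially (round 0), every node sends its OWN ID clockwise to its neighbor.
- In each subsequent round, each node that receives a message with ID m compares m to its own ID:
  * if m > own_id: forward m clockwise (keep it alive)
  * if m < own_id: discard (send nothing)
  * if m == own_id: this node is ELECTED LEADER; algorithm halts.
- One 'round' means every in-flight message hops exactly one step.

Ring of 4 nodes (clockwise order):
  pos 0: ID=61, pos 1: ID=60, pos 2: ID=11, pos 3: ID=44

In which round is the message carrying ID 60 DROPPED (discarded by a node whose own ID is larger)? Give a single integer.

Answer: 3

Derivation:
Round 1: pos1(id60) recv 61: fwd; pos2(id11) recv 60: fwd; pos3(id44) recv 11: drop; pos0(id61) recv 44: drop
Round 2: pos2(id11) recv 61: fwd; pos3(id44) recv 60: fwd
Round 3: pos3(id44) recv 61: fwd; pos0(id61) recv 60: drop
Round 4: pos0(id61) recv 61: ELECTED
Message ID 60 originates at pos 1; dropped at pos 0 in round 3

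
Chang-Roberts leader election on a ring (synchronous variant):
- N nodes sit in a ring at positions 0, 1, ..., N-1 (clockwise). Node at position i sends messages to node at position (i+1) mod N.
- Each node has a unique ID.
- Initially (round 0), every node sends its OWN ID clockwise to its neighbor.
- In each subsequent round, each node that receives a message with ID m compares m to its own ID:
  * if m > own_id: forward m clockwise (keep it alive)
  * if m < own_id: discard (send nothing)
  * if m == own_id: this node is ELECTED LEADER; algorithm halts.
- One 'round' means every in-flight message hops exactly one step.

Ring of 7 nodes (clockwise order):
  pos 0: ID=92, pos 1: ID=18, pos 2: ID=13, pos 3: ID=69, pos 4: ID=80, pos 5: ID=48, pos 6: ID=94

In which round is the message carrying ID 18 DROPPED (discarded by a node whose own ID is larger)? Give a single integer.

Round 1: pos1(id18) recv 92: fwd; pos2(id13) recv 18: fwd; pos3(id69) recv 13: drop; pos4(id80) recv 69: drop; pos5(id48) recv 80: fwd; pos6(id94) recv 48: drop; pos0(id92) recv 94: fwd
Round 2: pos2(id13) recv 92: fwd; pos3(id69) recv 18: drop; pos6(id94) recv 80: drop; pos1(id18) recv 94: fwd
Round 3: pos3(id69) recv 92: fwd; pos2(id13) recv 94: fwd
Round 4: pos4(id80) recv 92: fwd; pos3(id69) recv 94: fwd
Round 5: pos5(id48) recv 92: fwd; pos4(id80) recv 94: fwd
Round 6: pos6(id94) recv 92: drop; pos5(id48) recv 94: fwd
Round 7: pos6(id94) recv 94: ELECTED
Message ID 18 originates at pos 1; dropped at pos 3 in round 2

Answer: 2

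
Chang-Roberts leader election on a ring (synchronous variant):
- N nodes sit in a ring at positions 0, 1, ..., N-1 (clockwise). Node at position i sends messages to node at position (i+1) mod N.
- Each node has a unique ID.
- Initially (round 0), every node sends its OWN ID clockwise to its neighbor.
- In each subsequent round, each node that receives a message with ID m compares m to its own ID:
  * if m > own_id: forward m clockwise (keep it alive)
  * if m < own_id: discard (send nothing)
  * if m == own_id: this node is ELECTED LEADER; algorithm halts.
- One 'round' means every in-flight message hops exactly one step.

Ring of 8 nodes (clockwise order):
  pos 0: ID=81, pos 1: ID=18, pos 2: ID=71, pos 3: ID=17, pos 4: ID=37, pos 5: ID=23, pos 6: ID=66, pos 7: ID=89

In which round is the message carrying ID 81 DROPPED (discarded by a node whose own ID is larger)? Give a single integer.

Answer: 7

Derivation:
Round 1: pos1(id18) recv 81: fwd; pos2(id71) recv 18: drop; pos3(id17) recv 71: fwd; pos4(id37) recv 17: drop; pos5(id23) recv 37: fwd; pos6(id66) recv 23: drop; pos7(id89) recv 66: drop; pos0(id81) recv 89: fwd
Round 2: pos2(id71) recv 81: fwd; pos4(id37) recv 71: fwd; pos6(id66) recv 37: drop; pos1(id18) recv 89: fwd
Round 3: pos3(id17) recv 81: fwd; pos5(id23) recv 71: fwd; pos2(id71) recv 89: fwd
Round 4: pos4(id37) recv 81: fwd; pos6(id66) recv 71: fwd; pos3(id17) recv 89: fwd
Round 5: pos5(id23) recv 81: fwd; pos7(id89) recv 71: drop; pos4(id37) recv 89: fwd
Round 6: pos6(id66) recv 81: fwd; pos5(id23) recv 89: fwd
Round 7: pos7(id89) recv 81: drop; pos6(id66) recv 89: fwd
Round 8: pos7(id89) recv 89: ELECTED
Message ID 81 originates at pos 0; dropped at pos 7 in round 7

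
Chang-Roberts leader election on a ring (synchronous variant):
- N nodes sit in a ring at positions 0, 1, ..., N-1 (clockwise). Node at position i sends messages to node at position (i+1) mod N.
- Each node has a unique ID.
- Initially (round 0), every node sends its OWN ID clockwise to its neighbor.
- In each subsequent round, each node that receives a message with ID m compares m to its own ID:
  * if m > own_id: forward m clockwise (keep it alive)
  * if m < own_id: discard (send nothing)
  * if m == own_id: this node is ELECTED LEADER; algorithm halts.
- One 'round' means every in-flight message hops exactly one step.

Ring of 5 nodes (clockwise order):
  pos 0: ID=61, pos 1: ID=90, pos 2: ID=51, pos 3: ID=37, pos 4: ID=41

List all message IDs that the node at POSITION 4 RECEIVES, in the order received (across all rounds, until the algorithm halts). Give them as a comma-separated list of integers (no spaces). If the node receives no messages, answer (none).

Answer: 37,51,90

Derivation:
Round 1: pos1(id90) recv 61: drop; pos2(id51) recv 90: fwd; pos3(id37) recv 51: fwd; pos4(id41) recv 37: drop; pos0(id61) recv 41: drop
Round 2: pos3(id37) recv 90: fwd; pos4(id41) recv 51: fwd
Round 3: pos4(id41) recv 90: fwd; pos0(id61) recv 51: drop
Round 4: pos0(id61) recv 90: fwd
Round 5: pos1(id90) recv 90: ELECTED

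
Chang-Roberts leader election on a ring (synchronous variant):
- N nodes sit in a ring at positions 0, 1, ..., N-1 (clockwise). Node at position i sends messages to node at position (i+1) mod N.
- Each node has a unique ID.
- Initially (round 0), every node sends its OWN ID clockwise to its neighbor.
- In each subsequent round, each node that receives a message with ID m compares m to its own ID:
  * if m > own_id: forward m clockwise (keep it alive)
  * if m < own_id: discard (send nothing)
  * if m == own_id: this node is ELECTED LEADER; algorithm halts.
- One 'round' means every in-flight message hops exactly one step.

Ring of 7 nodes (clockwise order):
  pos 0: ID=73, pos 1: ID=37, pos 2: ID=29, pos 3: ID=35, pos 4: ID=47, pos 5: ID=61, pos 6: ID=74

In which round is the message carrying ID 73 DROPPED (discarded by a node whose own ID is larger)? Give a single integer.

Round 1: pos1(id37) recv 73: fwd; pos2(id29) recv 37: fwd; pos3(id35) recv 29: drop; pos4(id47) recv 35: drop; pos5(id61) recv 47: drop; pos6(id74) recv 61: drop; pos0(id73) recv 74: fwd
Round 2: pos2(id29) recv 73: fwd; pos3(id35) recv 37: fwd; pos1(id37) recv 74: fwd
Round 3: pos3(id35) recv 73: fwd; pos4(id47) recv 37: drop; pos2(id29) recv 74: fwd
Round 4: pos4(id47) recv 73: fwd; pos3(id35) recv 74: fwd
Round 5: pos5(id61) recv 73: fwd; pos4(id47) recv 74: fwd
Round 6: pos6(id74) recv 73: drop; pos5(id61) recv 74: fwd
Round 7: pos6(id74) recv 74: ELECTED
Message ID 73 originates at pos 0; dropped at pos 6 in round 6

Answer: 6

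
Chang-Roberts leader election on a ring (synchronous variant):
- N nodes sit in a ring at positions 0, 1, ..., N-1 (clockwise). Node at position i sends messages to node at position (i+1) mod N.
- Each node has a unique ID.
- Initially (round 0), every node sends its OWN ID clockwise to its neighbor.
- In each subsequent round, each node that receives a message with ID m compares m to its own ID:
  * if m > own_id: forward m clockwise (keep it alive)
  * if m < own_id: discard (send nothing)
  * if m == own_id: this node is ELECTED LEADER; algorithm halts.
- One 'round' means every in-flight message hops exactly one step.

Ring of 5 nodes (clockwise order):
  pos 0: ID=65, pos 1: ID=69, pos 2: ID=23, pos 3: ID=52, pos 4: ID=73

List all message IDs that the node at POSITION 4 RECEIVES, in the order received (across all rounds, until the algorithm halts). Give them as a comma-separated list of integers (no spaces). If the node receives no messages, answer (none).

Answer: 52,69,73

Derivation:
Round 1: pos1(id69) recv 65: drop; pos2(id23) recv 69: fwd; pos3(id52) recv 23: drop; pos4(id73) recv 52: drop; pos0(id65) recv 73: fwd
Round 2: pos3(id52) recv 69: fwd; pos1(id69) recv 73: fwd
Round 3: pos4(id73) recv 69: drop; pos2(id23) recv 73: fwd
Round 4: pos3(id52) recv 73: fwd
Round 5: pos4(id73) recv 73: ELECTED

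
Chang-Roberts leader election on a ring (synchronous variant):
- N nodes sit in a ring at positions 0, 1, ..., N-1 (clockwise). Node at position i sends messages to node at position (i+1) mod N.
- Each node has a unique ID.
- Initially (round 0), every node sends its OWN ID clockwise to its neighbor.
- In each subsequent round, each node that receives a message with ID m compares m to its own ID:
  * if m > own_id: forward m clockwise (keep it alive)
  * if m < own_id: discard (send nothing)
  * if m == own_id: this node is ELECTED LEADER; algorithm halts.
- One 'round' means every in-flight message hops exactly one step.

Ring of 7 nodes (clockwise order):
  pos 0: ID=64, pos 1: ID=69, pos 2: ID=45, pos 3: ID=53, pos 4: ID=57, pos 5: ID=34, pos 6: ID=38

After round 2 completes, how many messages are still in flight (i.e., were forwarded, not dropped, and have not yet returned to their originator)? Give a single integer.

Round 1: pos1(id69) recv 64: drop; pos2(id45) recv 69: fwd; pos3(id53) recv 45: drop; pos4(id57) recv 53: drop; pos5(id34) recv 57: fwd; pos6(id38) recv 34: drop; pos0(id64) recv 38: drop
Round 2: pos3(id53) recv 69: fwd; pos6(id38) recv 57: fwd
After round 2: 2 messages still in flight

Answer: 2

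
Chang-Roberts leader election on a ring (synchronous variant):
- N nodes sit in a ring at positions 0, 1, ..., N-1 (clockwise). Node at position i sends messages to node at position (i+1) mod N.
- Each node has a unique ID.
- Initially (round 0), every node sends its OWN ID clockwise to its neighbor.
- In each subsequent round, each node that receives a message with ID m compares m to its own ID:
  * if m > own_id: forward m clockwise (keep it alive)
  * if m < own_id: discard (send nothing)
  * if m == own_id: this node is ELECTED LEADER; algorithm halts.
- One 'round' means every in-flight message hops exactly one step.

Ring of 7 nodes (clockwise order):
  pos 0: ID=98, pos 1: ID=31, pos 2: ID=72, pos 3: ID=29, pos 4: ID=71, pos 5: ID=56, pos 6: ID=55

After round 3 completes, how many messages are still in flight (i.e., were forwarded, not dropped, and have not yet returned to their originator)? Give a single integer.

Answer: 2

Derivation:
Round 1: pos1(id31) recv 98: fwd; pos2(id72) recv 31: drop; pos3(id29) recv 72: fwd; pos4(id71) recv 29: drop; pos5(id56) recv 71: fwd; pos6(id55) recv 56: fwd; pos0(id98) recv 55: drop
Round 2: pos2(id72) recv 98: fwd; pos4(id71) recv 72: fwd; pos6(id55) recv 71: fwd; pos0(id98) recv 56: drop
Round 3: pos3(id29) recv 98: fwd; pos5(id56) recv 72: fwd; pos0(id98) recv 71: drop
After round 3: 2 messages still in flight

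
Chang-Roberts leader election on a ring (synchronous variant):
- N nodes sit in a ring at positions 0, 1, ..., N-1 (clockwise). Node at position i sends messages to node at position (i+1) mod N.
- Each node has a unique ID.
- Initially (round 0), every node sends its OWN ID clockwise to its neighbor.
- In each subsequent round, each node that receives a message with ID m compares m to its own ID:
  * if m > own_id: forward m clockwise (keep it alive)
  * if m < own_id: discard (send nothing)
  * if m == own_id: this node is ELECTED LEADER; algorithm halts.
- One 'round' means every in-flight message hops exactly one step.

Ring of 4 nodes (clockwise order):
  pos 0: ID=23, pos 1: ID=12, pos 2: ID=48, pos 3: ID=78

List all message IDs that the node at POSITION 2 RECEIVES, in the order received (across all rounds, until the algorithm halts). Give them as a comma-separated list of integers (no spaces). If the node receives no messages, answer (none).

Round 1: pos1(id12) recv 23: fwd; pos2(id48) recv 12: drop; pos3(id78) recv 48: drop; pos0(id23) recv 78: fwd
Round 2: pos2(id48) recv 23: drop; pos1(id12) recv 78: fwd
Round 3: pos2(id48) recv 78: fwd
Round 4: pos3(id78) recv 78: ELECTED

Answer: 12,23,78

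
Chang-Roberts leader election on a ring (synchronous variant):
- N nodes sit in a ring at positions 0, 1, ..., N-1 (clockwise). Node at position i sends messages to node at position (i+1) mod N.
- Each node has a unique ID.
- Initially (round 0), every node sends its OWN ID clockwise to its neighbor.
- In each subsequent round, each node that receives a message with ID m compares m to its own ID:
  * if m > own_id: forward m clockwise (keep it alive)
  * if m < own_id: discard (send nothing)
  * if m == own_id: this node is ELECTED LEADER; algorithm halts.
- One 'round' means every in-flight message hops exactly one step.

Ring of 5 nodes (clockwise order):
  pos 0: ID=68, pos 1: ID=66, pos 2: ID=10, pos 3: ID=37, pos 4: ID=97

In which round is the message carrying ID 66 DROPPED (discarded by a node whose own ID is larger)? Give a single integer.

Answer: 3

Derivation:
Round 1: pos1(id66) recv 68: fwd; pos2(id10) recv 66: fwd; pos3(id37) recv 10: drop; pos4(id97) recv 37: drop; pos0(id68) recv 97: fwd
Round 2: pos2(id10) recv 68: fwd; pos3(id37) recv 66: fwd; pos1(id66) recv 97: fwd
Round 3: pos3(id37) recv 68: fwd; pos4(id97) recv 66: drop; pos2(id10) recv 97: fwd
Round 4: pos4(id97) recv 68: drop; pos3(id37) recv 97: fwd
Round 5: pos4(id97) recv 97: ELECTED
Message ID 66 originates at pos 1; dropped at pos 4 in round 3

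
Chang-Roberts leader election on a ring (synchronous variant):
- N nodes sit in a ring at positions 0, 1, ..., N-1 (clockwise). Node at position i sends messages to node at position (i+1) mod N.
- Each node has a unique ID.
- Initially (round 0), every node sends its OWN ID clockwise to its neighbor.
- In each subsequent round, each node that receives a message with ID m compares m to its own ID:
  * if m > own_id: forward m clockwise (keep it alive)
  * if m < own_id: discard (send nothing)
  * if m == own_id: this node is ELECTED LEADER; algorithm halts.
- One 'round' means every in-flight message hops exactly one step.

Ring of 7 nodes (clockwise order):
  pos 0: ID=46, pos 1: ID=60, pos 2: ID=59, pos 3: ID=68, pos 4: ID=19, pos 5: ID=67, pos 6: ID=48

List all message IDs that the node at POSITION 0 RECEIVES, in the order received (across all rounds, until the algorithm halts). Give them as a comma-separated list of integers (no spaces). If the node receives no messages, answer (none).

Answer: 48,67,68

Derivation:
Round 1: pos1(id60) recv 46: drop; pos2(id59) recv 60: fwd; pos3(id68) recv 59: drop; pos4(id19) recv 68: fwd; pos5(id67) recv 19: drop; pos6(id48) recv 67: fwd; pos0(id46) recv 48: fwd
Round 2: pos3(id68) recv 60: drop; pos5(id67) recv 68: fwd; pos0(id46) recv 67: fwd; pos1(id60) recv 48: drop
Round 3: pos6(id48) recv 68: fwd; pos1(id60) recv 67: fwd
Round 4: pos0(id46) recv 68: fwd; pos2(id59) recv 67: fwd
Round 5: pos1(id60) recv 68: fwd; pos3(id68) recv 67: drop
Round 6: pos2(id59) recv 68: fwd
Round 7: pos3(id68) recv 68: ELECTED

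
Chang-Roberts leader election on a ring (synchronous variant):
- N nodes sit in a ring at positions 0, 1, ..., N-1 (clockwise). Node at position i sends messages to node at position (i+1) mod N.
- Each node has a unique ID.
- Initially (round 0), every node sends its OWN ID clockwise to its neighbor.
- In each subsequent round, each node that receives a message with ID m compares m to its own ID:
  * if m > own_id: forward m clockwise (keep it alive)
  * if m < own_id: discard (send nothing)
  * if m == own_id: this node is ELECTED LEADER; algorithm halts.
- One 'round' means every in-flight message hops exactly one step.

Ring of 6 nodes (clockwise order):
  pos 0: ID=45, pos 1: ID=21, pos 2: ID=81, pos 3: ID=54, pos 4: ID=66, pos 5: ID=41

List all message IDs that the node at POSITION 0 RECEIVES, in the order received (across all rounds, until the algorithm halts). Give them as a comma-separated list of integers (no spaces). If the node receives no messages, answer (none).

Round 1: pos1(id21) recv 45: fwd; pos2(id81) recv 21: drop; pos3(id54) recv 81: fwd; pos4(id66) recv 54: drop; pos5(id41) recv 66: fwd; pos0(id45) recv 41: drop
Round 2: pos2(id81) recv 45: drop; pos4(id66) recv 81: fwd; pos0(id45) recv 66: fwd
Round 3: pos5(id41) recv 81: fwd; pos1(id21) recv 66: fwd
Round 4: pos0(id45) recv 81: fwd; pos2(id81) recv 66: drop
Round 5: pos1(id21) recv 81: fwd
Round 6: pos2(id81) recv 81: ELECTED

Answer: 41,66,81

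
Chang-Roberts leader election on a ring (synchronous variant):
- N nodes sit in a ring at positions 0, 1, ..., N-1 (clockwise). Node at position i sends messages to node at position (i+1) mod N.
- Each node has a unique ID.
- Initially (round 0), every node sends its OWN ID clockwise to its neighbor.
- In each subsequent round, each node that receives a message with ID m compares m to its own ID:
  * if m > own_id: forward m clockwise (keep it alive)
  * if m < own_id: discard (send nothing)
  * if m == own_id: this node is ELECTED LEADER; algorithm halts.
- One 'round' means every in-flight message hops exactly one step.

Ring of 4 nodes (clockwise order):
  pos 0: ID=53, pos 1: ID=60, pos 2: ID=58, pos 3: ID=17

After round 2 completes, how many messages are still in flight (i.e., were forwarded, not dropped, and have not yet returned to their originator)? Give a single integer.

Answer: 2

Derivation:
Round 1: pos1(id60) recv 53: drop; pos2(id58) recv 60: fwd; pos3(id17) recv 58: fwd; pos0(id53) recv 17: drop
Round 2: pos3(id17) recv 60: fwd; pos0(id53) recv 58: fwd
After round 2: 2 messages still in flight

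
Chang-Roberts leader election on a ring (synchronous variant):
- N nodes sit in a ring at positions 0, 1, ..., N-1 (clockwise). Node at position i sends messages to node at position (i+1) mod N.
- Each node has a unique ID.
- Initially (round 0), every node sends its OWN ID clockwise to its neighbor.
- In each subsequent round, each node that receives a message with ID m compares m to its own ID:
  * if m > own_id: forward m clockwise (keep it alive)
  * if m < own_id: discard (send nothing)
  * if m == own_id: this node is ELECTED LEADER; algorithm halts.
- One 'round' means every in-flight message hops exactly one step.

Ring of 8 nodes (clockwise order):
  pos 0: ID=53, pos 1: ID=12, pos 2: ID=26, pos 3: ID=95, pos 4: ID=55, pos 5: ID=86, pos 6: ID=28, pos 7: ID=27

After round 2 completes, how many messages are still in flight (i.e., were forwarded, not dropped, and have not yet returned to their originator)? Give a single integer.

Answer: 3

Derivation:
Round 1: pos1(id12) recv 53: fwd; pos2(id26) recv 12: drop; pos3(id95) recv 26: drop; pos4(id55) recv 95: fwd; pos5(id86) recv 55: drop; pos6(id28) recv 86: fwd; pos7(id27) recv 28: fwd; pos0(id53) recv 27: drop
Round 2: pos2(id26) recv 53: fwd; pos5(id86) recv 95: fwd; pos7(id27) recv 86: fwd; pos0(id53) recv 28: drop
After round 2: 3 messages still in flight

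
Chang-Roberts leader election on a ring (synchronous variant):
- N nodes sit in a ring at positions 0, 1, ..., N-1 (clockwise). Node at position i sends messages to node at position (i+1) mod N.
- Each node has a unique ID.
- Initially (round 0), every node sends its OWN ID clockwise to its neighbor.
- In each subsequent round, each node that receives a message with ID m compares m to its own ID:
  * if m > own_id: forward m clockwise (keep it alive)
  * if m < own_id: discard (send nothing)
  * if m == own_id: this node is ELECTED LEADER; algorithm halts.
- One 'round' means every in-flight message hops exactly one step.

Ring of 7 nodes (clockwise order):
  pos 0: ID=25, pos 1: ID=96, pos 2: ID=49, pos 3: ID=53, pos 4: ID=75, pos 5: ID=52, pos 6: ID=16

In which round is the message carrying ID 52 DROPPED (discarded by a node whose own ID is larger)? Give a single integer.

Round 1: pos1(id96) recv 25: drop; pos2(id49) recv 96: fwd; pos3(id53) recv 49: drop; pos4(id75) recv 53: drop; pos5(id52) recv 75: fwd; pos6(id16) recv 52: fwd; pos0(id25) recv 16: drop
Round 2: pos3(id53) recv 96: fwd; pos6(id16) recv 75: fwd; pos0(id25) recv 52: fwd
Round 3: pos4(id75) recv 96: fwd; pos0(id25) recv 75: fwd; pos1(id96) recv 52: drop
Round 4: pos5(id52) recv 96: fwd; pos1(id96) recv 75: drop
Round 5: pos6(id16) recv 96: fwd
Round 6: pos0(id25) recv 96: fwd
Round 7: pos1(id96) recv 96: ELECTED
Message ID 52 originates at pos 5; dropped at pos 1 in round 3

Answer: 3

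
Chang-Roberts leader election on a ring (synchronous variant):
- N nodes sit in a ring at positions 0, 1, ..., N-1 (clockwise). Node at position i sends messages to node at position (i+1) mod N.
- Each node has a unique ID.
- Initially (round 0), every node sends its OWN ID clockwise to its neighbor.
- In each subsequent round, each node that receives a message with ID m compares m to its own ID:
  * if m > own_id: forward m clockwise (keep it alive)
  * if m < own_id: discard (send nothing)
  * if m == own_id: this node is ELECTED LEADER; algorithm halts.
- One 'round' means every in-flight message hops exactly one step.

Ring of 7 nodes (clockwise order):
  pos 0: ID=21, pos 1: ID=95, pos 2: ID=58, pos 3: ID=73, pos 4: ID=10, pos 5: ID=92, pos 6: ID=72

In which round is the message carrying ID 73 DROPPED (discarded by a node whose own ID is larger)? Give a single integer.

Answer: 2

Derivation:
Round 1: pos1(id95) recv 21: drop; pos2(id58) recv 95: fwd; pos3(id73) recv 58: drop; pos4(id10) recv 73: fwd; pos5(id92) recv 10: drop; pos6(id72) recv 92: fwd; pos0(id21) recv 72: fwd
Round 2: pos3(id73) recv 95: fwd; pos5(id92) recv 73: drop; pos0(id21) recv 92: fwd; pos1(id95) recv 72: drop
Round 3: pos4(id10) recv 95: fwd; pos1(id95) recv 92: drop
Round 4: pos5(id92) recv 95: fwd
Round 5: pos6(id72) recv 95: fwd
Round 6: pos0(id21) recv 95: fwd
Round 7: pos1(id95) recv 95: ELECTED
Message ID 73 originates at pos 3; dropped at pos 5 in round 2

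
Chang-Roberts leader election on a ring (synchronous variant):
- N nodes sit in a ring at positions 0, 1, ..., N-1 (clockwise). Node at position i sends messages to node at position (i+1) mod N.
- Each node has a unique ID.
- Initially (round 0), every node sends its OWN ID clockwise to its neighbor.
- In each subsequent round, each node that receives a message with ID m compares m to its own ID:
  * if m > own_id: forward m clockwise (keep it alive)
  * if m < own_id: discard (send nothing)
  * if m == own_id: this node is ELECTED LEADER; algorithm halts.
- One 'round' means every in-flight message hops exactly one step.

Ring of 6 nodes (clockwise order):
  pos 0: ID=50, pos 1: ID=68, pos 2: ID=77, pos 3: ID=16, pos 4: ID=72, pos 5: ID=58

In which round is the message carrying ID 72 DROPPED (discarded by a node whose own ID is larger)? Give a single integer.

Round 1: pos1(id68) recv 50: drop; pos2(id77) recv 68: drop; pos3(id16) recv 77: fwd; pos4(id72) recv 16: drop; pos5(id58) recv 72: fwd; pos0(id50) recv 58: fwd
Round 2: pos4(id72) recv 77: fwd; pos0(id50) recv 72: fwd; pos1(id68) recv 58: drop
Round 3: pos5(id58) recv 77: fwd; pos1(id68) recv 72: fwd
Round 4: pos0(id50) recv 77: fwd; pos2(id77) recv 72: drop
Round 5: pos1(id68) recv 77: fwd
Round 6: pos2(id77) recv 77: ELECTED
Message ID 72 originates at pos 4; dropped at pos 2 in round 4

Answer: 4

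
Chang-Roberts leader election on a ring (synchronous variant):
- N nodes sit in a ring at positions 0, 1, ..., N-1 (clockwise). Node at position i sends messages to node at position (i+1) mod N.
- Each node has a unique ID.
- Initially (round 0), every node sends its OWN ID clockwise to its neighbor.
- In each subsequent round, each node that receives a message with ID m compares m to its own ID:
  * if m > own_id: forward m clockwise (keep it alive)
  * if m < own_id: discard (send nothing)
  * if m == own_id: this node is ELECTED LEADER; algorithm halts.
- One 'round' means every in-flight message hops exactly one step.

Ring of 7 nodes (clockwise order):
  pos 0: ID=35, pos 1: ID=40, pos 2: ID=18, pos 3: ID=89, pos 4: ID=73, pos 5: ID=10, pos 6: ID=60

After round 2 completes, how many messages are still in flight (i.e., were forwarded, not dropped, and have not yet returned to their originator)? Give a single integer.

Round 1: pos1(id40) recv 35: drop; pos2(id18) recv 40: fwd; pos3(id89) recv 18: drop; pos4(id73) recv 89: fwd; pos5(id10) recv 73: fwd; pos6(id60) recv 10: drop; pos0(id35) recv 60: fwd
Round 2: pos3(id89) recv 40: drop; pos5(id10) recv 89: fwd; pos6(id60) recv 73: fwd; pos1(id40) recv 60: fwd
After round 2: 3 messages still in flight

Answer: 3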